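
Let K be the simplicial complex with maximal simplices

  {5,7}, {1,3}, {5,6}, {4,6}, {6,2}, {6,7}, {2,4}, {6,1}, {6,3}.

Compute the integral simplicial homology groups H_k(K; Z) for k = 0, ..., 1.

K has 7 vertices, 9 edges.
rank ∂_0 = 0, rank ∂_1 = 6 ⇒ b_0 = 7 − 0 − 6 = 1; all invariant factors of ∂_1 are 1 so no torsion. So H_0 = Z.
rank ∂_1 = 6, rank ∂_2 = 0 ⇒ b_1 = 9 − 6 − 0 = 3. So H_1 = Z^3.

H_0 ≅ Z,  H_1 ≅ Z^3.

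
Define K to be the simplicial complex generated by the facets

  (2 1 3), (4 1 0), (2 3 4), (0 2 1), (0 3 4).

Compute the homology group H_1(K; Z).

H_1 = Z.

Fix the vertex order 0 < 1 < 2 < 3 < 4 and write every simplex with vertices in increasing order. Then dim K = 2 and the simplices of K are:

  0-simplices (5): [0], [1], [2], [3], [4]
  1-simplices (10): [0,1], [0,2], [0,3], [0,4], [1,2], [1,3], [1,4], [2,3], [2,4], [3,4]
  2-simplices (5): [0,1,2], [0,1,4], [0,3,4], [1,2,3], [2,3,4]

giving chain groups C_0 ≅ Z^5, C_1 ≅ Z^10, C_2 ≅ Z^5.

Boundary ∂_1: C_1 → C_0 maps an edge to its endpoints' difference, ∂[p,q] = q − p. For instance
  ∂[1,2] = [2] − [1].
The 5×10 boundary matrix has rank 4 and Smith normal form diag(1,1,1,1).

Boundary ∂_2: C_2 → C_1 acts by ∂[p,q,r] = [q,r] − [p,r] + [p,q]. For instance
  ∂[0,3,4] = [3,4] − [0,4] + [0,3],
  ∂[0,1,4] = [1,4] − [0,4] + [0,1].
This gives a 10×5 integer matrix of rank 5; reducing to Smith normal form yields diagonal entries (1,1,1,1,1).

Reading off H_k = ker ∂_k / im ∂_{k+1}:

  H_1: rank ker ∂_1 − rank ∂_2 = (10 − 4) − 5 = 1, and the invariant factors of ∂_2 are all 1, so H_1 = Z.

(K is a triangulation of the Möbius band.)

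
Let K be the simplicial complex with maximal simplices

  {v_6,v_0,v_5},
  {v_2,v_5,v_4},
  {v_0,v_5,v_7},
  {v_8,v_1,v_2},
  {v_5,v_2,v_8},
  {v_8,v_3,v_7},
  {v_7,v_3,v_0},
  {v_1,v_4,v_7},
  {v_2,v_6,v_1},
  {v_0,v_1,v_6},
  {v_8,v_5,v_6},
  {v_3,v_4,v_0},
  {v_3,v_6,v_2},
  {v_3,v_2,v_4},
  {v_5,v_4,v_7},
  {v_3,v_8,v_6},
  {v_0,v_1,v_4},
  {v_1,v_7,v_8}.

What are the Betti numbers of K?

b_0 = 1, b_1 = 1, b_2 = 0.

Take the total order v_0 < v_1 < v_2 < v_3 < v_4 < v_5 < v_6 < v_7 < v_8 on the vertex set. Then K (dimension 2) consists of the simplices:

  0-simplices (9): [v_0], [v_1], [v_2], [v_3], [v_4], [v_5], [v_6], [v_7], [v_8]
  1-simplices (27): (27 of them)
  2-simplices (18): (18 of them)

Hence C_0 ≅ Z^9, C_1 ≅ Z^27, C_2 ≅ Z^18.

Boundary ∂_1: C_1 → C_0 is given by ∂[p,q] = [q] − [p]. For instance
  ∂[v_1,v_2] = [v_2] − [v_1].
The resulting 9×27 matrix has rank 8, and its Smith normal form has invariant factors (1,1,1,1,1,1,1,1).

∂_2: C_2 → C_1 maps a triangle to the signed sum of its edges. For instance
  ∂[v_2,v_4,v_5] = [v_4,v_5] − [v_2,v_5] + [v_2,v_4],
  ∂[v_0,v_5,v_6] = [v_5,v_6] − [v_0,v_6] + [v_0,v_5].
The resulting 27×18 matrix has rank 18, and its Smith normal form has invariant factors (1,1,1,1,1,1,1,1,1,1,1,1,1,1,1,1,1,2).

Computing H_k = (kernel of ∂_k) / (image of ∂_{k+1}):

  H_0: rank C_0 − rank ∂_1 = 9 − 8 = 1, and the invariant factors of ∂_1 are all 1, so H_0 ≅ Z.
  H_1: rank ker ∂_1 − rank ∂_2 = (27 − 8) − 18 = 1, and ∂_2 has invariant factor 2 > 1, so H_1 ≅ Z ⊕ Z/2.
  H_2: rank ker ∂_2 − rank ∂_3 = (18 − 18) − 0 = 0, and there is no ∂_3, so H_2 ≅ 0.

As a check, the Euler characteristic is 9 − 27 + 18 = 0, which agrees with 1 − 1 + 0 = 0.

Hence the Betti numbers are b_0 = 1, b_1 = 1, b_2 = 0.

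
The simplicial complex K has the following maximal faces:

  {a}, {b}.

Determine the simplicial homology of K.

H_0 ≅ Z^2.

K has 2 vertices.
rank ∂_0 = 0, rank ∂_1 = 0 ⇒ b_0 = 2 − 0 − 0 = 2. So H_0 = Z^2.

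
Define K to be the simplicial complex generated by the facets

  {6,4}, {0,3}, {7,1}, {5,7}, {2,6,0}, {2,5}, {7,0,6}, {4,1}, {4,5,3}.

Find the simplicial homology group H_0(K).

H_0 ≅ Z.

K has 8 vertices, 14 edges, 3 triangles.
rank ∂_0 = 0, rank ∂_1 = 7 ⇒ b_0 = 8 − 0 − 7 = 1; all invariant factors of ∂_1 are 1 so no torsion. So H_0 ≅ Z.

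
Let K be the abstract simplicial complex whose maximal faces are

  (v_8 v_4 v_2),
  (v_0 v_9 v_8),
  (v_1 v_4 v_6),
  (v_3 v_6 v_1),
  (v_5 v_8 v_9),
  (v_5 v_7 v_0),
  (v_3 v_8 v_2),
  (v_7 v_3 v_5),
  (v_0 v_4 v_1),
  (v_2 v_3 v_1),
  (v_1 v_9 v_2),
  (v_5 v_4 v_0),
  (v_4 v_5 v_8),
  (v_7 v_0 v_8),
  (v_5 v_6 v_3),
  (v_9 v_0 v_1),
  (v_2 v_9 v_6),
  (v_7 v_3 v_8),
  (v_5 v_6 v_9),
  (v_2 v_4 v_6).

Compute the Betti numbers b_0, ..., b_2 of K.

We work with the vertex ordering v_0 < v_1 < v_2 < v_3 < v_4 < v_5 < v_6 < v_7 < v_8 < v_9. The simplices of K, each written with vertices in increasing order, are:

  0-simplices (10): [v_0], [v_1], [v_2], [v_3], [v_4], [v_5], [v_6], [v_7], [v_8], [v_9]
  1-simplices (30): (30 of them)
  2-simplices (20): (20 of them)

giving chain groups C_0 ≅ Z^10, C_1 ≅ Z^30, C_2 ≅ Z^20.

Boundary ∂_1: C_1 → C_0 maps an edge to its endpoints' difference, ∂[p,q] = q − p.
This gives a 10×30 integer matrix of rank 9; reducing to Smith normal form yields diagonal entries (1,1,1,1,1,1,1,1,1).

The boundary map ∂_2: C_2 → C_1 sends each 2-simplex [p,q,r] to [q,r] − [p,r] + [p,q]. For instance
  ∂[v_0,v_8,v_9] = [v_8,v_9] − [v_0,v_9] + [v_0,v_8],
  ∂[v_2,v_4,v_6] = [v_4,v_6] − [v_2,v_6] + [v_2,v_4].
The 30×20 boundary matrix has rank 20 and Smith normal form diag(1,1,1,1,1,1,1,1,1,1,1,1,1,1,1,1,1,1,1,2).

Reading off H_k = ker ∂_k / im ∂_{k+1}:

  H_0: rank C_0 − rank ∂_1 = 10 − 9 = 1, and the invariant factors of ∂_1 are all 1, so H_0 ≅ Z.
  H_1: rank ker ∂_1 − rank ∂_2 = (30 − 9) − 20 = 1, and ∂_2 has invariant factor 2 > 1, so H_1 ≅ Z × Z/2.
  H_2: rank ker ∂_2 − rank ∂_3 = (20 − 20) − 0 = 0, and there is no ∂_3, so H_2 ≅ 0.

(K is a triangulation of the Klein bottle.)

Hence the Betti numbers are b_0 = 1, b_1 = 1, b_2 = 0.

b_0 = 1, b_1 = 1, b_2 = 0.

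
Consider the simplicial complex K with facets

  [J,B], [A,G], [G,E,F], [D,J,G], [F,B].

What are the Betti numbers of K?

b_0 = 1, b_1 = 1, b_2 = 0.

Order the vertices as A < B < D < E < F < G < J. Listing each simplex with vertices in this order, K has dimension 2 with simplices:

  0-simplices (7): A, B, D, E, F, G, J
  1-simplices (9): AG, BF, BJ, DG, DJ, EF, EG, FG, GJ
  2-simplices (2): DGJ, EFG

Hence C_0 ≅ Z^7, C_1 ≅ Z^9, C_2 ≅ Z^2.

The boundary map ∂_1: C_1 → C_0 maps an edge to its endpoints' difference, ∂[p,q] = q − p. For instance
  ∂AG = G − A.
This gives a 7×9 integer matrix of rank 6; reducing to Smith normal form yields diagonal entries (1,1,1,1,1,1).

Boundary ∂_2: C_2 → C_1 sends each 2-simplex [p,q,r] to [q,r] − [p,r] + [p,q]. For instance
  ∂DGJ = GJ − DJ + DG,
  ∂EFG = FG − EG + EF.
This gives a 9×2 integer matrix of rank 2; reducing to Smith normal form yields diagonal entries (1,1).

Computing H_k = (kernel of ∂_k) / (image of ∂_{k+1}):

  H_0: rank C_0 − rank ∂_1 = 7 − 6 = 1, and the invariant factors of ∂_1 are all 1, so H_0 ≅ Z.
  H_1: rank ker ∂_1 − rank ∂_2 = (9 − 6) − 2 = 1, and the invariant factors of ∂_2 are all 1, so H_1 ≅ Z.
  H_2: rank ker ∂_2 − rank ∂_3 = (2 − 2) − 0 = 0, and there is no ∂_3, so H_2 ≅ 0.

As a check, the Euler characteristic is 7 − 9 + 2 = 0, which agrees with 1 − 1 + 0 = 0.

Hence the Betti numbers are b_0 = 1, b_1 = 1, b_2 = 0.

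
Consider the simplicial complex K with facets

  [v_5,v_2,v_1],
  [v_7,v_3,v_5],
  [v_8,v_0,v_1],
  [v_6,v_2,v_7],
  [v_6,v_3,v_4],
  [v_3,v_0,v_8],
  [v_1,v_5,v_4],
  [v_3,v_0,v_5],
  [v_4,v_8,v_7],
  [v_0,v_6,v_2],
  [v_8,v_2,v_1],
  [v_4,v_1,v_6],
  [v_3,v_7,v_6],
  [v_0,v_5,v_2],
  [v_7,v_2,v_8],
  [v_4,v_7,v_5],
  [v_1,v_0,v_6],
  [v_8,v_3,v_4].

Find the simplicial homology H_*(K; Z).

H_0 = Z,  H_1 = Z ⊕ Z/2,  H_2 = 0.

Fix the vertex order v_0 < v_1 < v_2 < v_3 < v_4 < v_5 < v_6 < v_7 < v_8 and write every simplex with vertices in increasing order. Then dim K = 2 and the simplices of K are:

  0-simplices (9): [v_0], [v_1], [v_2], [v_3], [v_4], [v_5], [v_6], [v_7], [v_8]
  1-simplices (27): (27 of them)
  2-simplices (18): (18 of them)

so the chain groups are C_0 ≅ Z^9, C_1 ≅ Z^27, C_2 ≅ Z^18.

Boundary ∂_1: C_1 → C_0 maps an edge to its endpoints' difference, ∂[p,q] = q − p.
The 9×27 boundary matrix has rank 8 and Smith normal form diag(1,1,1,1,1,1,1,1).

Boundary ∂_2: C_2 → C_1 acts by ∂[p,q,r] = [q,r] − [p,r] + [p,q]. For instance
  ∂[v_1,v_2,v_8] = [v_2,v_8] − [v_1,v_8] + [v_1,v_2],
  ∂[v_4,v_5,v_7] = [v_5,v_7] − [v_4,v_7] + [v_4,v_5].
The 27×18 boundary matrix has rank 18 and Smith normal form diag(1,1,1,1,1,1,1,1,1,1,1,1,1,1,1,1,1,2).

From H_k ≅ ker(∂_k) / im(∂_{k+1}) we obtain:

  H_0: rank C_0 − rank ∂_1 = 9 − 8 = 1, and the invariant factors of ∂_1 are all 1, so H_0 = Z.
  H_1: rank ker ∂_1 − rank ∂_2 = (27 − 8) − 18 = 1, and ∂_2 has invariant factor 2 > 1, so H_1 = Z ⊕ Z/2.
  H_2: rank ker ∂_2 − rank ∂_3 = (18 − 18) − 0 = 0, and there is no ∂_3, so H_2 = 0.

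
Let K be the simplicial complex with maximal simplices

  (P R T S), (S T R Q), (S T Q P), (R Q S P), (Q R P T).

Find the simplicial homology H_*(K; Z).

K has 5 vertices, 10 edges, 10 triangles, 5 3-simplices.
rank ∂_0 = 0, rank ∂_1 = 4 ⇒ b_0 = 5 − 0 − 4 = 1; all invariant factors of ∂_1 are 1 so no torsion. So H_0 = Z.
rank ∂_1 = 4, rank ∂_2 = 6 ⇒ b_1 = 10 − 4 − 6 = 0; all invariant factors of ∂_2 are 1 so no torsion. So H_1 = 0.
rank ∂_2 = 6, rank ∂_3 = 4 ⇒ b_2 = 10 − 6 − 4 = 0; all invariant factors of ∂_3 are 1 so no torsion. So H_2 = 0.
rank ∂_3 = 4, rank ∂_4 = 0 ⇒ b_3 = 5 − 4 − 0 = 1. So H_3 = Z.

H_0 ≅ Z,  H_1 = 0,  H_2 = 0,  H_3 ≅ Z.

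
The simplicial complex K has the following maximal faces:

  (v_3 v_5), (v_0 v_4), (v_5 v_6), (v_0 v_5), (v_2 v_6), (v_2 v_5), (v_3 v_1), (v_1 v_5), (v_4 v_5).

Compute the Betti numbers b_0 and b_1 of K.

b_0 = 1, b_1 = 3.

Order the vertices as v_0 < v_1 < v_2 < v_3 < v_4 < v_5 < v_6. Listing each simplex with vertices in this order, K has dimension 1 with simplices:

  0-simplices (7): [v_0], [v_1], [v_2], [v_3], [v_4], [v_5], [v_6]
  1-simplices (9): [v_0,v_4], [v_0,v_5], [v_1,v_3], [v_1,v_5], [v_2,v_5], [v_2,v_6], [v_3,v_5], [v_4,v_5], [v_5,v_6]

giving chain groups C_0 ≅ Z^7, C_1 ≅ Z^9.

The boundary map ∂_1: C_1 → C_0 sends each edge [p,q] (with p < q) to q − p.
As a 7×9 matrix over Z this has rank 6, with invariant factors (1,1,1,1,1,1).

Now H_k = ker ∂_k / im ∂_{k+1}, so:

  H_0: rank C_0 − rank ∂_1 = 7 − 6 = 1, and the invariant factors of ∂_1 are all 1, so H_0 ≅ Z.
  H_1: rank ker ∂_1 − rank ∂_2 = (9 − 6) − 0 = 3, and there is no ∂_2, so H_1 ≅ Z^3.

As a check, the Euler characteristic is 7 − 9 = -2, which agrees with 1 − 3 = -2.

Hence the Betti numbers are b_0 = 1, b_1 = 3.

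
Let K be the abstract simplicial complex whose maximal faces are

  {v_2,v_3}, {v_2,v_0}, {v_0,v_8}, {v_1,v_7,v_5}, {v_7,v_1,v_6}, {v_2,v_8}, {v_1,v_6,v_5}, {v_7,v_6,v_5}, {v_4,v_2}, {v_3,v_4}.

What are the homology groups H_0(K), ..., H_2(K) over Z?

H_0 ≅ Z^2,  H_1 ≅ Z^2,  H_2 ≅ Z.

K has 9 vertices, 12 edges, 4 triangles.
rank ∂_0 = 0, rank ∂_1 = 7 ⇒ b_0 = 9 − 0 − 7 = 2; all invariant factors of ∂_1 are 1 so no torsion. So H_0 = Z^2.
rank ∂_1 = 7, rank ∂_2 = 3 ⇒ b_1 = 12 − 7 − 3 = 2; all invariant factors of ∂_2 are 1 so no torsion. So H_1 = Z^2.
rank ∂_2 = 3, rank ∂_3 = 0 ⇒ b_2 = 4 − 3 − 0 = 1. So H_2 = Z.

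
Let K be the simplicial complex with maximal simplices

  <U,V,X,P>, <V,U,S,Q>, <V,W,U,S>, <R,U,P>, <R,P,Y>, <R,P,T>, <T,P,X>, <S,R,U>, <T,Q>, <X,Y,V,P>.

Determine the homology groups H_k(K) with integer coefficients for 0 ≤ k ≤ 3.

H_0 ≅ Z,  H_1 ≅ Z,  H_2 = 0,  H_3 = 0.

Order the vertices as P < Q < R < S < T < U < V < W < X < Y. Listing each simplex with vertices in this order, K has dimension 3 with simplices:

  0-simplices (10): P, Q, R, S, T, U, V, W, X, Y
  1-simplices (25): PR, PT, PU, PV, PX, PY, QS, QT, QU, QV, RS, RT, RU, RY, SU, SV, SW, TX, UV, UW, UX, VW, VX, VY, XY
  2-simplices (19): PRT, PRU, PRY, PTX, PUV, PUX, PVX, PVY, PXY, QSU, QSV, QUV, RSU, SUV, SUW, SVW, UVW, UVX, VXY
  3-simplices (4): PUVX, PVXY, QSUV, SUVW

so the chain groups are C_0 ≅ Z^10, C_1 ≅ Z^25, C_2 ≅ Z^19, C_3 ≅ Z^4.

Boundary ∂_1: C_1 → C_0 is given by ∂[p,q] = [q] − [p]. For instance
  ∂UV = V − U.
As a 10×25 matrix over Z this has rank 9, with invariant factors (1,1,1,1,1,1,1,1,1).

Boundary ∂_2: C_2 → C_1 maps a triangle to the signed sum of its edges. For instance
  ∂UVX = VX − UX + UV,
  ∂QUV = UV − QV + QU.
As a 25×19 matrix over Z this has rank 15, with invariant factors (1,1,1,1,1,1,1,1,1,1,1,1,1,1,1).

The boundary map ∂_3: C_3 → C_2 sends each 3-simplex σ to the alternating sum Σ_i (−1)^i (σ with its i-th vertex removed). For instance
  ∂SUVW = UVW − SVW + SUW − SUV,
  ∂PUVX = UVX − PVX + PUX − PUV.
As a 19×4 matrix over Z this has rank 4, with invariant factors (1,1,1,1).

Computing H_k = (kernel of ∂_k) / (image of ∂_{k+1}):

  H_0: rank C_0 − rank ∂_1 = 10 − 9 = 1, and the invariant factors of ∂_1 are all 1, so H_0 = Z.
  H_1: rank ker ∂_1 − rank ∂_2 = (25 − 9) − 15 = 1, and the invariant factors of ∂_2 are all 1, so H_1 = Z.
  H_2: rank ker ∂_2 − rank ∂_3 = (19 − 15) − 4 = 0, and the invariant factors of ∂_3 are all 1, so H_2 = 0.
  H_3: rank ker ∂_3 − rank ∂_4 = (4 − 4) − 0 = 0, and there is no ∂_4, so H_3 = 0.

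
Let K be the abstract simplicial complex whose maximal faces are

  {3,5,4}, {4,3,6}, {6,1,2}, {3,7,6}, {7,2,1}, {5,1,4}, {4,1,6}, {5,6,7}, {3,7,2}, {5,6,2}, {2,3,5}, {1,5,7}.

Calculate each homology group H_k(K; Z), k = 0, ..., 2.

H_0 = Z,  H_1 = Z_2,  H_2 = 0.

We work with the vertex ordering 1 < 2 < 3 < 4 < 5 < 6 < 7. The simplices of K, each written with vertices in increasing order, are:

  0-simplices (7): [1], [2], [3], [4], [5], [6], [7]
  1-simplices (18): [1,2], [1,4], [1,5], [1,6], [1,7], [2,3], [2,5], [2,6], [2,7], [3,4], [3,5], [3,6], [3,7], [4,5], [4,6], [5,6], [5,7], [6,7]
  2-simplices (12): [1,2,6], [1,2,7], [1,4,5], [1,4,6], [1,5,7], [2,3,5], [2,3,7], [2,5,6], [3,4,5], [3,4,6], [3,6,7], [5,6,7]

Hence C_0 ≅ Z^7, C_1 ≅ Z^18, C_2 ≅ Z^12.

Boundary ∂_1: C_1 → C_0 sends each edge [p,q] (with p < q) to q − p. For instance
  ∂[4,5] = [5] − [4].
The 7×18 boundary matrix has rank 6 and Smith normal form diag(1,1,1,1,1,1).

The boundary map ∂_2: C_2 → C_1 sends each 2-simplex [p,q,r] to [q,r] − [p,r] + [p,q]. For instance
  ∂[2,3,5] = [3,5] − [2,5] + [2,3],
  ∂[1,4,5] = [4,5] − [1,5] + [1,4].
The resulting 18×12 matrix has rank 12, and its Smith normal form has invariant factors (1,1,1,1,1,1,1,1,1,1,1,2).

From H_k ≅ ker(∂_k) / im(∂_{k+1}) we obtain:

  H_0: rank C_0 − rank ∂_1 = 7 − 6 = 1, and the invariant factors of ∂_1 are all 1, so H_0 ≅ Z.
  H_1: rank ker ∂_1 − rank ∂_2 = (18 − 6) − 12 = 0, and ∂_2 has invariant factor 2 > 1, so H_1 ≅ Z_2.
  H_2: rank ker ∂_2 − rank ∂_3 = (12 − 12) − 0 = 0, and there is no ∂_3, so H_2 ≅ 0.

As a check, the Euler characteristic is 7 − 18 + 12 = 1, which agrees with 1 − 0 + 0 = 1.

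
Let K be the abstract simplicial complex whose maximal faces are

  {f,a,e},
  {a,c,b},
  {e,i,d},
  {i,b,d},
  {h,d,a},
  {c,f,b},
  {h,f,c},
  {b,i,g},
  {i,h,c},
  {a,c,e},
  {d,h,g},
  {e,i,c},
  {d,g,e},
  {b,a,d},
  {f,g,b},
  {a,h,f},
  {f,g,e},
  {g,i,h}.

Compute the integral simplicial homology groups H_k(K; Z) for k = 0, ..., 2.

We work with the vertex ordering a < b < c < d < e < f < g < h < i. The simplices of K, each written with vertices in increasing order, are:

  0-simplices (9): a, b, c, d, e, f, g, h, i
  1-simplices (27): ab, ac, ad, ae, af, ah, bc, bd, bf, bg, bi, ce, cf, ch, ci, de, dg, dh, di, ef, eg, ei, fg, fh, gh, gi, hi
  2-simplices (18): abc, abd, ace, adh, aef, afh, bcf, bdi, bfg, bgi, cei, cfh, chi, deg, dei, dgh, efg, ghi

Hence C_0 ≅ Z^9, C_1 ≅ Z^27, C_2 ≅ Z^18.

∂_1: C_1 → C_0 maps an edge to its endpoints' difference, ∂[p,q] = q − p. For instance
  ∂ch = h − c.
As a 9×27 matrix over Z this has rank 8, with invariant factors (1,1,1,1,1,1,1,1).

The boundary map ∂_2: C_2 → C_1 acts by ∂[p,q,r] = [q,r] − [p,r] + [p,q]. For instance
  ∂abd = bd − ad + ab,
  ∂bdi = di − bi + bd.
As a 27×18 matrix over Z this has rank 18, with invariant factors (1,1,1,1,1,1,1,1,1,1,1,1,1,1,1,1,1,2).

Reading off H_k = ker ∂_k / im ∂_{k+1}:

  H_0: rank C_0 − rank ∂_1 = 9 − 8 = 1, and the invariant factors of ∂_1 are all 1, so H_0 = Z.
  H_1: rank ker ∂_1 − rank ∂_2 = (27 − 8) − 18 = 1, and ∂_2 has invariant factor 2 > 1, so H_1 = Z × Z/2.
  H_2: rank ker ∂_2 − rank ∂_3 = (18 − 18) − 0 = 0, and there is no ∂_3, so H_2 = 0.

H_0 ≅ Z,  H_1 ≅ Z × Z/2,  H_2 = 0.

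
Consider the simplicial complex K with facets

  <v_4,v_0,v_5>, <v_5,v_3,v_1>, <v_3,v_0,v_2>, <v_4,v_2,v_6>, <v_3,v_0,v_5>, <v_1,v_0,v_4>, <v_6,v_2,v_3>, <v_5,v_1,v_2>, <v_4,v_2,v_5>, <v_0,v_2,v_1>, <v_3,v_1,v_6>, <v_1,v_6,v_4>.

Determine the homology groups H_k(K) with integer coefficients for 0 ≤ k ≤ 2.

H_0 ≅ Z,  H_1 ≅ Z/2,  H_2 = 0.

We work with the vertex ordering v_0 < v_1 < v_2 < v_3 < v_4 < v_5 < v_6. The simplices of K, each written with vertices in increasing order, are:

  0-simplices (7): [v_0], [v_1], [v_2], [v_3], [v_4], [v_5], [v_6]
  1-simplices (18): (18 of them)
  2-simplices (12): (12 of them)

Hence C_0 ≅ Z^7, C_1 ≅ Z^18, C_2 ≅ Z^12.

Boundary ∂_1: C_1 → C_0 is given by ∂[p,q] = [q] − [p]. For instance
  ∂[v_2,v_6] = [v_6] − [v_2].
The resulting 7×18 matrix has rank 6, and its Smith normal form has invariant factors (1,1,1,1,1,1).

Boundary ∂_2: C_2 → C_1 maps a triangle to the signed sum of its edges. For instance
  ∂[v_0,v_3,v_5] = [v_3,v_5] − [v_0,v_5] + [v_0,v_3],
  ∂[v_1,v_2,v_5] = [v_2,v_5] − [v_1,v_5] + [v_1,v_2].
The resulting 18×12 matrix has rank 12, and its Smith normal form has invariant factors (1,1,1,1,1,1,1,1,1,1,1,2).

From H_k ≅ ker(∂_k) / im(∂_{k+1}) we obtain:

  H_0: rank C_0 − rank ∂_1 = 7 − 6 = 1, and the invariant factors of ∂_1 are all 1, so H_0 ≅ Z.
  H_1: rank ker ∂_1 − rank ∂_2 = (18 − 6) − 12 = 0, and ∂_2 has invariant factor 2 > 1, so H_1 ≅ Z/2.
  H_2: rank ker ∂_2 − rank ∂_3 = (12 − 12) − 0 = 0, and there is no ∂_3, so H_2 ≅ 0.

As a check, the Euler characteristic is 7 − 18 + 12 = 1, which agrees with 1 − 0 + 0 = 1.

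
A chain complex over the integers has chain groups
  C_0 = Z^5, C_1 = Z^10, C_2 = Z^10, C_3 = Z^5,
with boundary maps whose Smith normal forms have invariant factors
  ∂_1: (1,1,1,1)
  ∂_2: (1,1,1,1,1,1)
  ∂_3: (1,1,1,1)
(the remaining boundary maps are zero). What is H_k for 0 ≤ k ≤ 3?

H_0: b_0 = 5 − 0 − 4 = 1; torsion from ∂_1 factors > 1: none. So H_0 = Z.
H_1: b_1 = 10 − 4 − 6 = 0; torsion from ∂_2 factors > 1: none. So H_1 = 0.
H_2: b_2 = 10 − 6 − 4 = 0; torsion from ∂_3 factors > 1: none. So H_2 = 0.
H_3: b_3 = 5 − 4 − 0 = 1; torsion from ∂_4 factors > 1: none. So H_3 = Z.

H_0 = Z,  H_1 = 0,  H_2 = 0,  H_3 = Z.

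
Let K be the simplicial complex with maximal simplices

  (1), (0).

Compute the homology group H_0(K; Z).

H_0 ≅ Z^2.

We work with the vertex ordering 0 < 1. The simplices of K, each written with vertices in increasing order, are:

  0-simplices (2): [0], [1]

Hence C_0 ≅ Z^2.

Now H_k = ker ∂_k / im ∂_{k+1}, so:

  H_0: rank C_0 − rank ∂_1 = 2 − 0 = 2, and there is no ∂_1, so H_0 = Z^2.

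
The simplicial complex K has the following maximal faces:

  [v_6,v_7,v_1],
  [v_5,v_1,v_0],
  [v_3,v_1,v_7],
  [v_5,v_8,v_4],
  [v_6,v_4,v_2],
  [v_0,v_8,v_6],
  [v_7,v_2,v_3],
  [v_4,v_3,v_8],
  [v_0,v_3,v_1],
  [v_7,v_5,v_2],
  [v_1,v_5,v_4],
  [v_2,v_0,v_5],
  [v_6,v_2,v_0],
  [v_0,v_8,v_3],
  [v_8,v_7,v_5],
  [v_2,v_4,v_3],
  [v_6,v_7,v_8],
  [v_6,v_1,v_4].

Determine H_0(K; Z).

Order the vertices as v_0 < v_1 < v_2 < v_3 < v_4 < v_5 < v_6 < v_7 < v_8. Listing each simplex with vertices in this order, K has dimension 2 with simplices:

  0-simplices (9): [v_0], [v_1], [v_2], [v_3], [v_4], [v_5], [v_6], [v_7], [v_8]
  1-simplices (27): (27 of them)
  2-simplices (18): (18 of them)

so the chain groups are C_0 ≅ Z^9, C_1 ≅ Z^27, C_2 ≅ Z^18.

The boundary map ∂_1: C_1 → C_0 is given by ∂[p,q] = [q] − [p].
The resulting 9×27 matrix has rank 8, and its Smith normal form has invariant factors (1,1,1,1,1,1,1,1).

The boundary map ∂_2: C_2 → C_1 maps a triangle to the signed sum of its edges. For instance
  ∂[v_2,v_4,v_6] = [v_4,v_6] − [v_2,v_6] + [v_2,v_4],
  ∂[v_5,v_7,v_8] = [v_7,v_8] − [v_5,v_8] + [v_5,v_7].
As a 27×18 matrix over Z this has rank 17, with invariant factors (1,1,1,1,1,1,1,1,1,1,1,1,1,1,1,1,1).

Reading off H_k = ker ∂_k / im ∂_{k+1}:

  H_0: rank C_0 − rank ∂_1 = 9 − 8 = 1, and the invariant factors of ∂_1 are all 1, so H_0 = Z.

(K is a triangulation of the torus T^2.)

H_0 = Z.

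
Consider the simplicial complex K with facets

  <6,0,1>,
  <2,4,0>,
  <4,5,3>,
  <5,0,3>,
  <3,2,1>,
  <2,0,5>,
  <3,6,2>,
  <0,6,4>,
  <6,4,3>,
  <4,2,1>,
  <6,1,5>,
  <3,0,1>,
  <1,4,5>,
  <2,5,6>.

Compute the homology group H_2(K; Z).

Fix the vertex order 0 < 1 < 2 < 3 < 4 < 5 < 6 and write every simplex with vertices in increasing order. Then dim K = 2 and the simplices of K are:

  0-simplices (7): [0], [1], [2], [3], [4], [5], [6]
  1-simplices (21): [0,1], [0,2], [0,3], [0,4], [0,5], [0,6], [1,2], [1,3], [1,4], [1,5], [1,6], [2,3], [2,4], [2,5], [2,6], [3,4], [3,5], [3,6], [4,5], [4,6], [5,6]
  2-simplices (14): [0,1,3], [0,1,6], [0,2,4], [0,2,5], [0,3,5], [0,4,6], [1,2,3], [1,2,4], [1,4,5], [1,5,6], [2,3,6], [2,5,6], [3,4,5], [3,4,6]

giving chain groups C_0 ≅ Z^7, C_1 ≅ Z^21, C_2 ≅ Z^14.

The boundary map ∂_1: C_1 → C_0 is given by ∂[p,q] = [q] − [p]. For instance
  ∂[0,6] = [6] − [0].
As a 7×21 matrix over Z this has rank 6, with invariant factors (1,1,1,1,1,1).

The boundary map ∂_2: C_2 → C_1 maps a triangle to the signed sum of its edges. For instance
  ∂[2,5,6] = [5,6] − [2,6] + [2,5],
  ∂[1,2,4] = [2,4] − [1,4] + [1,2].
This gives a 21×14 integer matrix of rank 13; reducing to Smith normal form yields diagonal entries (1,1,1,1,1,1,1,1,1,1,1,1,1).

Now H_k = ker ∂_k / im ∂_{k+1}, so:

  H_2: rank ker ∂_2 − rank ∂_3 = (14 − 13) − 0 = 1, and there is no ∂_3, so H_2 ≅ Z.

(K is a triangulation of the torus T^2.)

H_2 ≅ Z.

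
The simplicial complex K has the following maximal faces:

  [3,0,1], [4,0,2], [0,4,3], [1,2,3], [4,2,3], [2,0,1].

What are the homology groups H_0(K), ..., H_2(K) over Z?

H_0 ≅ Z,  H_1 = 0,  H_2 ≅ Z.

K has 5 vertices, 9 edges, 6 triangles.
rank ∂_0 = 0, rank ∂_1 = 4 ⇒ b_0 = 5 − 0 − 4 = 1; all invariant factors of ∂_1 are 1 so no torsion. So H_0 ≅ Z.
rank ∂_1 = 4, rank ∂_2 = 5 ⇒ b_1 = 9 − 4 − 5 = 0; all invariant factors of ∂_2 are 1 so no torsion. So H_1 ≅ 0.
rank ∂_2 = 5, rank ∂_3 = 0 ⇒ b_2 = 6 − 5 − 0 = 1. So H_2 ≅ Z.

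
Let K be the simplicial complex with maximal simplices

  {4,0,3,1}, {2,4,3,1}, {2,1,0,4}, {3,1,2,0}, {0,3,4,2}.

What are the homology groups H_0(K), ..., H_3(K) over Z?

We work with the vertex ordering 0 < 1 < 2 < 3 < 4. The simplices of K, each written with vertices in increasing order, are:

  0-simplices (5): [0], [1], [2], [3], [4]
  1-simplices (10): [0,1], [0,2], [0,3], [0,4], [1,2], [1,3], [1,4], [2,3], [2,4], [3,4]
  2-simplices (10): [0,1,2], [0,1,3], [0,1,4], [0,2,3], [0,2,4], [0,3,4], [1,2,3], [1,2,4], [1,3,4], [2,3,4]
  3-simplices (5): [0,1,2,3], [0,1,2,4], [0,1,3,4], [0,2,3,4], [1,2,3,4]

giving chain groups C_0 ≅ Z^5, C_1 ≅ Z^10, C_2 ≅ Z^10, C_3 ≅ Z^5.

∂_1: C_1 → C_0 sends each edge [p,q] (with p < q) to q − p.
The resulting 5×10 matrix has rank 4, and its Smith normal form has invariant factors (1,1,1,1).

The boundary map ∂_2: C_2 → C_1 maps a triangle to the signed sum of its edges. For instance
  ∂[0,3,4] = [3,4] − [0,4] + [0,3],
  ∂[0,2,4] = [2,4] − [0,4] + [0,2].
The resulting 10×10 matrix has rank 6, and its Smith normal form has invariant factors (1,1,1,1,1,1).

∂_3: C_3 → C_2 sends each 3-simplex σ to the alternating sum Σ_i (−1)^i (σ with its i-th vertex removed). For instance
  ∂[1,2,3,4] = [2,3,4] − [1,3,4] + [1,2,4] − [1,2,3],
  ∂[0,1,2,4] = [1,2,4] − [0,2,4] + [0,1,4] − [0,1,2].
The resulting 10×5 matrix has rank 4, and its Smith normal form has invariant factors (1,1,1,1).

Computing H_k = (kernel of ∂_k) / (image of ∂_{k+1}):

  H_0: rank C_0 − rank ∂_1 = 5 − 4 = 1, and the invariant factors of ∂_1 are all 1, so H_0 ≅ Z.
  H_1: rank ker ∂_1 − rank ∂_2 = (10 − 4) − 6 = 0, and the invariant factors of ∂_2 are all 1, so H_1 ≅ 0.
  H_2: rank ker ∂_2 − rank ∂_3 = (10 − 6) − 4 = 0, and the invariant factors of ∂_3 are all 1, so H_2 ≅ 0.
  H_3: rank ker ∂_3 − rank ∂_4 = (5 − 4) − 0 = 1, and there is no ∂_4, so H_3 ≅ Z.

As a check, the Euler characteristic is 5 − 10 + 10 − 5 = 0, which agrees with 1 − 0 + 0 − 1 = 0.
(K is a triangulation of the 3-sphere S^3.)

H_0 ≅ Z,  H_1 = 0,  H_2 = 0,  H_3 ≅ Z.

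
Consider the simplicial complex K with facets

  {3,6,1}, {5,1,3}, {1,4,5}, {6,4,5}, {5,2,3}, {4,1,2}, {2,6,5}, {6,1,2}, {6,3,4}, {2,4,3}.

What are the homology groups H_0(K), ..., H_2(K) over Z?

H_0 ≅ Z,  H_1 ≅ Z/2,  H_2 = 0.

Order the vertices as 1 < 2 < 3 < 4 < 5 < 6. Listing each simplex with vertices in this order, K has dimension 2 with simplices:

  0-simplices (6): [1], [2], [3], [4], [5], [6]
  1-simplices (15): [1,2], [1,3], [1,4], [1,5], [1,6], [2,3], [2,4], [2,5], [2,6], [3,4], [3,5], [3,6], [4,5], [4,6], [5,6]
  2-simplices (10): [1,2,4], [1,2,6], [1,3,5], [1,3,6], [1,4,5], [2,3,4], [2,3,5], [2,5,6], [3,4,6], [4,5,6]

so the chain groups are C_0 ≅ Z^6, C_1 ≅ Z^15, C_2 ≅ Z^10.

The boundary map ∂_1: C_1 → C_0 is given by ∂[p,q] = [q] − [p]. For instance
  ∂[3,4] = [4] − [3].
The resulting 6×15 matrix has rank 5, and its Smith normal form has invariant factors (1,1,1,1,1).

The boundary map ∂_2: C_2 → C_1 acts by ∂[p,q,r] = [q,r] − [p,r] + [p,q]. For instance
  ∂[4,5,6] = [5,6] − [4,6] + [4,5],
  ∂[1,3,5] = [3,5] − [1,5] + [1,3].
This gives a 15×10 integer matrix of rank 10; reducing to Smith normal form yields diagonal entries (1,1,1,1,1,1,1,1,1,2).

Computing H_k = (kernel of ∂_k) / (image of ∂_{k+1}):

  H_0: rank C_0 − rank ∂_1 = 6 − 5 = 1, and the invariant factors of ∂_1 are all 1, so H_0 = Z.
  H_1: rank ker ∂_1 − rank ∂_2 = (15 − 5) − 10 = 0, and ∂_2 has invariant factor 2 > 1, so H_1 = Z/2.
  H_2: rank ker ∂_2 − rank ∂_3 = (10 − 10) − 0 = 0, and there is no ∂_3, so H_2 = 0.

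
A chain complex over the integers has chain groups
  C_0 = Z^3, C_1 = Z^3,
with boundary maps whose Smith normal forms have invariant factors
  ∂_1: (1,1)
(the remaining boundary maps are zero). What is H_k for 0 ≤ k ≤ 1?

H_0 = Z,  H_1 = Z.

H_0: b_0 = 3 − 0 − 2 = 1; torsion from ∂_1 factors > 1: none. So H_0 = Z.
H_1: b_1 = 3 − 2 − 0 = 1; torsion from ∂_2 factors > 1: none. So H_1 = Z.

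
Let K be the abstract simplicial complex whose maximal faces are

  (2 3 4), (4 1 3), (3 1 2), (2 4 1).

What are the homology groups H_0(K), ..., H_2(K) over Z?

K has 4 vertices, 6 edges, 4 triangles.
rank ∂_0 = 0, rank ∂_1 = 3 ⇒ b_0 = 4 − 0 − 3 = 1; all invariant factors of ∂_1 are 1 so no torsion. So H_0 ≅ Z.
rank ∂_1 = 3, rank ∂_2 = 3 ⇒ b_1 = 6 − 3 − 3 = 0; all invariant factors of ∂_2 are 1 so no torsion. So H_1 ≅ 0.
rank ∂_2 = 3, rank ∂_3 = 0 ⇒ b_2 = 4 − 3 − 0 = 1. So H_2 ≅ Z.

H_0 = Z,  H_1 = 0,  H_2 = Z.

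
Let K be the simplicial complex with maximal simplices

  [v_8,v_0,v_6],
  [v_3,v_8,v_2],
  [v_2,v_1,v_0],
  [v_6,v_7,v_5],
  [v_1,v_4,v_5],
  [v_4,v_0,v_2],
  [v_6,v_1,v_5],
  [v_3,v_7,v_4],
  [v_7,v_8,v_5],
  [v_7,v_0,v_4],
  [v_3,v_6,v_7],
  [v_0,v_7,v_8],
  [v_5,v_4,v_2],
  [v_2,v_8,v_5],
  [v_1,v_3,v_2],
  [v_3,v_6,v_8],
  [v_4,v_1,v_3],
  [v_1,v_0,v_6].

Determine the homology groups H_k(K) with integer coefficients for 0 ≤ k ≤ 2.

We work with the vertex ordering v_0 < v_1 < v_2 < v_3 < v_4 < v_5 < v_6 < v_7 < v_8. The simplices of K, each written with vertices in increasing order, are:

  0-simplices (9): [v_0], [v_1], [v_2], [v_3], [v_4], [v_5], [v_6], [v_7], [v_8]
  1-simplices (27): (27 of them)
  2-simplices (18): (18 of them)

so the chain groups are C_0 ≅ Z^9, C_1 ≅ Z^27, C_2 ≅ Z^18.

∂_1: C_1 → C_0 is given by ∂[p,q] = [q] − [p]. For instance
  ∂[v_3,v_6] = [v_6] − [v_3].
The resulting 9×27 matrix has rank 8, and its Smith normal form has invariant factors (1,1,1,1,1,1,1,1).

The boundary map ∂_2: C_2 → C_1 acts by ∂[p,q,r] = [q,r] − [p,r] + [p,q]. For instance
  ∂[v_1,v_3,v_4] = [v_3,v_4] − [v_1,v_4] + [v_1,v_3],
  ∂[v_2,v_4,v_5] = [v_4,v_5] − [v_2,v_5] + [v_2,v_4].
The 27×18 boundary matrix has rank 18 and Smith normal form diag(1,1,1,1,1,1,1,1,1,1,1,1,1,1,1,1,1,2).

Reading off H_k = ker ∂_k / im ∂_{k+1}:

  H_0: rank C_0 − rank ∂_1 = 9 − 8 = 1, and the invariant factors of ∂_1 are all 1, so H_0 ≅ Z.
  H_1: rank ker ∂_1 − rank ∂_2 = (27 − 8) − 18 = 1, and ∂_2 has invariant factor 2 > 1, so H_1 ≅ Z ⊕ Z/2.
  H_2: rank ker ∂_2 − rank ∂_3 = (18 − 18) − 0 = 0, and there is no ∂_3, so H_2 ≅ 0.

As a check, the Euler characteristic is 9 − 27 + 18 = 0, which agrees with 1 − 1 + 0 = 0.
(K is a triangulation of the Klein bottle.)

H_0 ≅ Z,  H_1 ≅ Z ⊕ Z/2,  H_2 = 0.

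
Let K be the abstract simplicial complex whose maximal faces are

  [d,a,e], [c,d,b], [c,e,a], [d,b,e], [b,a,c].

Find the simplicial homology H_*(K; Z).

We work with the vertex ordering a < b < c < d < e. The simplices of K, each written with vertices in increasing order, are:

  0-simplices (5): a, b, c, d, e
  1-simplices (10): ab, ac, ad, ae, bc, bd, be, cd, ce, de
  2-simplices (5): abc, ace, ade, bcd, bde

Hence C_0 ≅ Z^5, C_1 ≅ Z^10, C_2 ≅ Z^5.

∂_1: C_1 → C_0 sends each edge [p,q] (with p < q) to q − p.
The 5×10 boundary matrix has rank 4 and Smith normal form diag(1,1,1,1).

The boundary map ∂_2: C_2 → C_1 acts by ∂[p,q,r] = [q,r] − [p,r] + [p,q]. For instance
  ∂ace = ce − ae + ac,
  ∂abc = bc − ac + ab.
As a 10×5 matrix over Z this has rank 5, with invariant factors (1,1,1,1,1).

From H_k ≅ ker(∂_k) / im(∂_{k+1}) we obtain:

  H_0: rank C_0 − rank ∂_1 = 5 − 4 = 1, and the invariant factors of ∂_1 are all 1, so H_0 ≅ Z.
  H_1: rank ker ∂_1 − rank ∂_2 = (10 − 4) − 5 = 1, and the invariant factors of ∂_2 are all 1, so H_1 ≅ Z.
  H_2: rank ker ∂_2 − rank ∂_3 = (5 − 5) − 0 = 0, and there is no ∂_3, so H_2 ≅ 0.

(K is a triangulation of the Möbius band.)

H_0 ≅ Z,  H_1 ≅ Z,  H_2 = 0.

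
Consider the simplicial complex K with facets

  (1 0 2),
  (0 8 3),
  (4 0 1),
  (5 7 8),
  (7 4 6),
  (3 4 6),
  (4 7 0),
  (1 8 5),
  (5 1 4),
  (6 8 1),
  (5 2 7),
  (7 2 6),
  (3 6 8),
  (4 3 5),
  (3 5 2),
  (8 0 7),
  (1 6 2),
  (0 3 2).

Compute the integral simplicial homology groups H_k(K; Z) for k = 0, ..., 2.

We work with the vertex ordering 0 < 1 < 2 < 3 < 4 < 5 < 6 < 7 < 8. The simplices of K, each written with vertices in increasing order, are:

  0-simplices (9): [0], [1], [2], [3], [4], [5], [6], [7], [8]
  1-simplices (27): (27 of them)
  2-simplices (18): [0,1,2], [0,1,4], [0,2,3], [0,3,8], [0,4,7], [0,7,8], [1,2,6], [1,4,5], [1,5,8], [1,6,8], [2,3,5], [2,5,7], [2,6,7], [3,4,5], [3,4,6], [3,6,8], [4,6,7], [5,7,8]

Hence C_0 ≅ Z^9, C_1 ≅ Z^27, C_2 ≅ Z^18.

The boundary map ∂_1: C_1 → C_0 sends each edge [p,q] (with p < q) to q − p. For instance
  ∂[0,3] = [3] − [0].
This gives a 9×27 integer matrix of rank 8; reducing to Smith normal form yields diagonal entries (1,1,1,1,1,1,1,1).

The boundary map ∂_2: C_2 → C_1 maps a triangle to the signed sum of its edges. For instance
  ∂[0,3,8] = [3,8] − [0,8] + [0,3],
  ∂[0,4,7] = [4,7] − [0,7] + [0,4].
The 27×18 boundary matrix has rank 17 and Smith normal form diag(1,1,1,1,1,1,1,1,1,1,1,1,1,1,1,1,1).

Now H_k = ker ∂_k / im ∂_{k+1}, so:

  H_0: rank C_0 − rank ∂_1 = 9 − 8 = 1, and the invariant factors of ∂_1 are all 1, so H_0 = Z.
  H_1: rank ker ∂_1 − rank ∂_2 = (27 − 8) − 17 = 2, and the invariant factors of ∂_2 are all 1, so H_1 = Z^2.
  H_2: rank ker ∂_2 − rank ∂_3 = (18 − 17) − 0 = 1, and there is no ∂_3, so H_2 = Z.

(K is a triangulation of the torus T^2.)

H_0 ≅ Z,  H_1 ≅ Z^2,  H_2 ≅ Z.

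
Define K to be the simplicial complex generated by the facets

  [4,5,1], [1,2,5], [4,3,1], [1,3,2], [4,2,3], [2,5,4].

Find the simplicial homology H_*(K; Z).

Order the vertices as 1 < 2 < 3 < 4 < 5. Listing each simplex with vertices in this order, K has dimension 2 with simplices:

  0-simplices (5): [1], [2], [3], [4], [5]
  1-simplices (9): [1,2], [1,3], [1,4], [1,5], [2,3], [2,4], [2,5], [3,4], [4,5]
  2-simplices (6): [1,2,3], [1,2,5], [1,3,4], [1,4,5], [2,3,4], [2,4,5]

Hence C_0 ≅ Z^5, C_1 ≅ Z^9, C_2 ≅ Z^6.

The boundary map ∂_1: C_1 → C_0 is given by ∂[p,q] = [q] − [p]. For instance
  ∂[2,3] = [3] − [2].
The resulting 5×9 matrix has rank 4, and its Smith normal form has invariant factors (1,1,1,1).

Boundary ∂_2: C_2 → C_1 maps a triangle to the signed sum of its edges. For instance
  ∂[2,4,5] = [4,5] − [2,5] + [2,4],
  ∂[2,3,4] = [3,4] − [2,4] + [2,3].
This gives a 9×6 integer matrix of rank 5; reducing to Smith normal form yields diagonal entries (1,1,1,1,1).

From H_k ≅ ker(∂_k) / im(∂_{k+1}) we obtain:

  H_0: rank C_0 − rank ∂_1 = 5 − 4 = 1, and the invariant factors of ∂_1 are all 1, so H_0 ≅ Z.
  H_1: rank ker ∂_1 − rank ∂_2 = (9 − 4) − 5 = 0, and the invariant factors of ∂_2 are all 1, so H_1 ≅ 0.
  H_2: rank ker ∂_2 − rank ∂_3 = (6 − 5) − 0 = 1, and there is no ∂_3, so H_2 ≅ Z.

H_0 = Z,  H_1 = 0,  H_2 = Z.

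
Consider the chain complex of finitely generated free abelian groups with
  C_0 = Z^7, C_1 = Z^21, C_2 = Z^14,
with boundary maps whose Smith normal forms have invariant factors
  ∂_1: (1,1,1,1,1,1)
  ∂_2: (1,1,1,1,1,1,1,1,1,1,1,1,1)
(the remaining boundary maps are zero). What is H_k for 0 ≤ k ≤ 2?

H_0: b_0 = 7 − 0 − 6 = 1; torsion from ∂_1 factors > 1: none. So H_0 = Z.
H_1: b_1 = 21 − 6 − 13 = 2; torsion from ∂_2 factors > 1: none. So H_1 = Z^2.
H_2: b_2 = 14 − 13 − 0 = 1; torsion from ∂_3 factors > 1: none. So H_2 = Z.

H_0 = Z,  H_1 = Z^2,  H_2 = Z.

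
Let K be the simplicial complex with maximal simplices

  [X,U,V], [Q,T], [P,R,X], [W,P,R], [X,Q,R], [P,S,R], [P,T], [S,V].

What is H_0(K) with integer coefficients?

H_0 = Z.

Take the total order P < Q < R < S < T < U < V < W < X on the vertex set. Then K (dimension 2) consists of the simplices:

  0-simplices (9): P, Q, R, S, T, U, V, W, X
  1-simplices (15): PR, PS, PT, PW, PX, QR, QT, QX, RS, RW, RX, SV, UV, UX, VX
  2-simplices (5): PRS, PRW, PRX, QRX, UVX

so the chain groups are C_0 ≅ Z^9, C_1 ≅ Z^15, C_2 ≅ Z^5.

Boundary ∂_1: C_1 → C_0 maps an edge to its endpoints' difference, ∂[p,q] = q − p. For instance
  ∂PT = T − P.
As a 9×15 matrix over Z this has rank 8, with invariant factors (1,1,1,1,1,1,1,1).

The boundary map ∂_2: C_2 → C_1 maps a triangle to the signed sum of its edges. For instance
  ∂PRW = RW − PW + PR,
  ∂UVX = VX − UX + UV.
The resulting 15×5 matrix has rank 5, and its Smith normal form has invariant factors (1,1,1,1,1).

From H_k ≅ ker(∂_k) / im(∂_{k+1}) we obtain:

  H_0: rank C_0 − rank ∂_1 = 9 − 8 = 1, and the invariant factors of ∂_1 are all 1, so H_0 = Z.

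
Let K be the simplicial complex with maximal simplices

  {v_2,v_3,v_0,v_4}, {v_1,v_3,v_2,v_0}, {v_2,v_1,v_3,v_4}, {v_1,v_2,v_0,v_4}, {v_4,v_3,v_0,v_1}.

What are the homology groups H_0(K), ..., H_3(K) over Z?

Order the vertices as v_0 < v_1 < v_2 < v_3 < v_4. Listing each simplex with vertices in this order, K has dimension 3 with simplices:

  0-simplices (5): [v_0], [v_1], [v_2], [v_3], [v_4]
  1-simplices (10): [v_0,v_1], [v_0,v_2], [v_0,v_3], [v_0,v_4], [v_1,v_2], [v_1,v_3], [v_1,v_4], [v_2,v_3], [v_2,v_4], [v_3,v_4]
  2-simplices (10): [v_0,v_1,v_2], [v_0,v_1,v_3], [v_0,v_1,v_4], [v_0,v_2,v_3], [v_0,v_2,v_4], [v_0,v_3,v_4], [v_1,v_2,v_3], [v_1,v_2,v_4], [v_1,v_3,v_4], [v_2,v_3,v_4]
  3-simplices (5): [v_0,v_1,v_2,v_3], [v_0,v_1,v_2,v_4], [v_0,v_1,v_3,v_4], [v_0,v_2,v_3,v_4], [v_1,v_2,v_3,v_4]

Hence C_0 ≅ Z^5, C_1 ≅ Z^10, C_2 ≅ Z^10, C_3 ≅ Z^5.

Boundary ∂_1: C_1 → C_0 maps an edge to its endpoints' difference, ∂[p,q] = q − p.
The 5×10 boundary matrix has rank 4 and Smith normal form diag(1,1,1,1).

Boundary ∂_2: C_2 → C_1 acts by ∂[p,q,r] = [q,r] − [p,r] + [p,q]. For instance
  ∂[v_0,v_3,v_4] = [v_3,v_4] − [v_0,v_4] + [v_0,v_3],
  ∂[v_0,v_1,v_3] = [v_1,v_3] − [v_0,v_3] + [v_0,v_1].
The resulting 10×10 matrix has rank 6, and its Smith normal form has invariant factors (1,1,1,1,1,1).

Boundary ∂_3: C_3 → C_2 sends each 3-simplex σ to the alternating sum Σ_i (−1)^i (σ with its i-th vertex removed). For instance
  ∂[v_0,v_2,v_3,v_4] = [v_2,v_3,v_4] − [v_0,v_3,v_4] + [v_0,v_2,v_4] − [v_0,v_2,v_3],
  ∂[v_0,v_1,v_2,v_4] = [v_1,v_2,v_4] − [v_0,v_2,v_4] + [v_0,v_1,v_4] − [v_0,v_1,v_2].
This gives a 10×5 integer matrix of rank 4; reducing to Smith normal form yields diagonal entries (1,1,1,1).

Now H_k = ker ∂_k / im ∂_{k+1}, so:

  H_0: rank C_0 − rank ∂_1 = 5 − 4 = 1, and the invariant factors of ∂_1 are all 1, so H_0 = Z.
  H_1: rank ker ∂_1 − rank ∂_2 = (10 − 4) − 6 = 0, and the invariant factors of ∂_2 are all 1, so H_1 = 0.
  H_2: rank ker ∂_2 − rank ∂_3 = (10 − 6) − 4 = 0, and the invariant factors of ∂_3 are all 1, so H_2 = 0.
  H_3: rank ker ∂_3 − rank ∂_4 = (5 − 4) − 0 = 1, and there is no ∂_4, so H_3 = Z.

H_0 ≅ Z,  H_1 = 0,  H_2 = 0,  H_3 ≅ Z.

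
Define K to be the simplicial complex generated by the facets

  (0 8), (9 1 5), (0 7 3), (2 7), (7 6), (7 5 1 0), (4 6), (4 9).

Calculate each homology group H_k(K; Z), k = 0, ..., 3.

H_0 ≅ Z,  H_1 ≅ Z,  H_2 = 0,  H_3 = 0.

Take the total order 0 < 1 < 2 < 3 < 4 < 5 < 6 < 7 < 8 < 9 on the vertex set. Then K (dimension 3) consists of the simplices:

  0-simplices (10): [0], [1], [2], [3], [4], [5], [6], [7], [8], [9]
  1-simplices (15): [0,1], [0,3], [0,5], [0,7], [0,8], [1,5], [1,7], [1,9], [2,7], [3,7], [4,6], [4,9], [5,7], [5,9], [6,7]
  2-simplices (6): [0,1,5], [0,1,7], [0,3,7], [0,5,7], [1,5,7], [1,5,9]
  3-simplices (1): [0,1,5,7]

giving chain groups C_0 ≅ Z^10, C_1 ≅ Z^15, C_2 ≅ Z^6, C_3 ≅ Z^1.

Boundary ∂_1: C_1 → C_0 maps an edge to its endpoints' difference, ∂[p,q] = q − p. For instance
  ∂[4,6] = [6] − [4].
This gives a 10×15 integer matrix of rank 9; reducing to Smith normal form yields diagonal entries (1,1,1,1,1,1,1,1,1).

The boundary map ∂_2: C_2 → C_1 acts by ∂[p,q,r] = [q,r] − [p,r] + [p,q]. For instance
  ∂[0,1,5] = [1,5] − [0,5] + [0,1],
  ∂[1,5,7] = [5,7] − [1,7] + [1,5].
As a 15×6 matrix over Z this has rank 5, with invariant factors (1,1,1,1,1).

∂_3: C_3 → C_2 sends each 3-simplex σ to the alternating sum Σ_i (−1)^i (σ with its i-th vertex removed). For instance
  ∂[0,1,5,7] = [1,5,7] − [0,5,7] + [0,1,7] − [0,1,5].
As a 6×1 matrix over Z this has rank 1, with invariant factors (1).

Computing H_k = (kernel of ∂_k) / (image of ∂_{k+1}):

  H_0: rank C_0 − rank ∂_1 = 10 − 9 = 1, and the invariant factors of ∂_1 are all 1, so H_0 = Z.
  H_1: rank ker ∂_1 − rank ∂_2 = (15 − 9) − 5 = 1, and the invariant factors of ∂_2 are all 1, so H_1 = Z.
  H_2: rank ker ∂_2 − rank ∂_3 = (6 − 5) − 1 = 0, and the invariant factors of ∂_3 are all 1, so H_2 = 0.
  H_3: rank ker ∂_3 − rank ∂_4 = (1 − 1) − 0 = 0, and there is no ∂_4, so H_3 = 0.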